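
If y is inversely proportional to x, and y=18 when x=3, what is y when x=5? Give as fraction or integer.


Inverse proportion: y = k/x
Find k: k = 3 * 18 = 54
Compute y at x=5: y = 54/5
y = 54/5

54/5


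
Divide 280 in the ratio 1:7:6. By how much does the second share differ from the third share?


Total parts = 1 + 7 + 6 = 14
Value per part = 280 / 14 = 20
Shares: 1*20=20, 7*20=140, 6*20=120
Second share = 140, third share = 120
Difference = |140 - 120| = 20

20


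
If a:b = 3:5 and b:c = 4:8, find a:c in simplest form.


Given a:b = 3:5 and b:c = 4:8
Make b consistent. Multiply first ratio by 4: a:b = 12:20
Multiply second ratio by 5: b:c = 20:40
Now b = 20 in both, so a:b:c = 12:20:40
Therefore a:c = 12:40
Simplify by GCD: a:c = 3:10

3:10


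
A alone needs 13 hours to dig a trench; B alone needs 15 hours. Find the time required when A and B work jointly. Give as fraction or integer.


Rate of A = 1/13 job per hour
Rate of B = 1/15 job per hour
Combined rate = 1/13 + 1/15
Find common denominator: (15 + 13)/(13*15) = 28/195
Combined rate = 28/195 job per hour
Time together = 1 / (28/195) = 195/28 hours

195/28


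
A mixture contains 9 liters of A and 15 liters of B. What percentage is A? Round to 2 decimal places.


Volume of A = 9 L
Volume of B = 15 L
Total volume = 9 + 15 = 24 L
Percentage of A = (9/24) * 100
= 37.50%

37.50


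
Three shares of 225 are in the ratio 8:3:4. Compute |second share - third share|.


Total parts = 8 + 3 + 4 = 15
Value per part = 225 / 15 = 15
Shares: 8*15=120, 3*15=45, 4*15=60
Second share = 45, third share = 60
Difference = |45 - 60| = 15

15


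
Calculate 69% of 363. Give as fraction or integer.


Compute 69% of 363
Convert percentage: 69% = 69/100
Multiply: 363 * 69/100
= 25047/100
= 25047/100

25047/100


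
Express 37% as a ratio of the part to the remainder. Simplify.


Part = 37%, Remainder = 63%
Ratio = 37:63
GCD(37, 63) = 1
Simplify: 37:63 = 37:63

37:63


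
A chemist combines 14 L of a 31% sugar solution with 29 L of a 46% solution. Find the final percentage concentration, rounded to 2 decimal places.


Solute in mixture 1 = 31% of 14 L = 14*31/100 = 217/50 L
Solute in mixture 2 = 46% of 29 L = 29*46/100 = 667/50 L
Total solute = 217/50 + 667/50 = 442/25 L
Total volume = 14 + 29 = 43 L
Final concentration = 442/25/43 * 100 = 41.12%

41.12


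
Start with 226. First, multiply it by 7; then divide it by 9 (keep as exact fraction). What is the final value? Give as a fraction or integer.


Start with 226.
Step 1: Multiply by 7: 226 * 7 = 1582
Step 2: Divide by 9: 1582 / 9 = 1582/9
Final result = 1582/9

1582/9


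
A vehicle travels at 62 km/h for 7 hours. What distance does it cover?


Using distance = speed * time
Speed = 62 km/h
Time = 7 hours
Distance = 62 * 7
= 434 km

434


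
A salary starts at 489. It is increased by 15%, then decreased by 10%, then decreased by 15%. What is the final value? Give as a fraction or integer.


Start: 489
Step 1: increase by 15% => multiply by 115/100
  489 * 115/100 = 11247/20
Step 2: decrease by 10% => multiply by 90/100
  11247/20 * 90/100 = 101223/200
Step 3: decrease by 15% => multiply by 85/100
  101223/200 * 85/100 = 1720791/4000
Final value = 1720791/4000

1720791/4000


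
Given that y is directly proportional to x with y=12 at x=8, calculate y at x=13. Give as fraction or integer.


Direct proportion: y = kx
Find k: k = 12/8 = 3/2
Compute y at x=13: y = 3/2 * 13
y = 39/2

39/2


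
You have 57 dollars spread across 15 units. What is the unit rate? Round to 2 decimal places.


Total dollars = 57
Number of units = 15
Unit rate = 57 / 15
= 3.80 dollars per unit

3.80


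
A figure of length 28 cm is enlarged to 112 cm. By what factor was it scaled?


Original length = 28 cm
Scaled length = 112 cm
Scale factor = 112 / 28
= 4

4


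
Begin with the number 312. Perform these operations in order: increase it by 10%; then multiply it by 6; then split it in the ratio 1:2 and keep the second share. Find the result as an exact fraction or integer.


Start with 312.
Step 1: Increase by 10%: 312 * 110/100 = 1716/5
Step 2: Multiply by 6: 1716/5 * 6 = 10296/5
Step 3: Split 1:2, second share = 10296/5 * 2/3 = 6864/5
Final result = 6864/5

6864/5


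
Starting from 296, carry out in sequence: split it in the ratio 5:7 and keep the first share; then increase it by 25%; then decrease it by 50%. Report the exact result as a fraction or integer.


Start with 296.
Step 1: Split 5:7, first share = 296 * 5/12 = 370/3
Step 2: Increase by 25%: 370/3 * 125/100 = 925/6
Step 3: Decrease by 50%: 925/6 * 50/100 = 925/12
Final result = 925/12

925/12


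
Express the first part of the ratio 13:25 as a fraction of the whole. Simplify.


Total parts = 13 + 25 = 38
First part fraction = 13/38
Simplify: 13/38 = 13/38

13/38


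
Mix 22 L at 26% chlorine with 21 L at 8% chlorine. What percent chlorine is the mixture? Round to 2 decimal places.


Solute in mixture 1 = 26% of 22 L = 22*26/100 = 143/25 L
Solute in mixture 2 = 8% of 21 L = 21*8/100 = 42/25 L
Total solute = 143/25 + 42/25 = 37/5 L
Total volume = 22 + 21 = 43 L
Final concentration = 37/5/43 * 100 = 17.21%

17.21


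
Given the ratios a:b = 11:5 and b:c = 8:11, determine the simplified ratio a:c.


Given a:b = 11:5 and b:c = 8:11
Make b consistent. Multiply first ratio by 8: a:b = 88:40
Multiply second ratio by 5: b:c = 40:55
Now b = 40 in both, so a:b:c = 88:40:55
Therefore a:c = 88:55
Simplify by GCD: a:c = 8:5

8:5


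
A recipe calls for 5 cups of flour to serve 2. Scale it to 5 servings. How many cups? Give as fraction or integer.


Original: 5 cups for 2 servings
Target servings = 5
Scaling factor = 5/2
New amount = 5 * 5/2
= 25/2
= 25/2 cups

25/2


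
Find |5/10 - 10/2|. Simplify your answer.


Simplify: 5/10 = 1/2 and 10/2 = 5
Find common denominator: LCD = 2
Convert: 1/2 and 10/2
Difference = |1 - 10|/2 = 9/2
Simplified = 9/2

9/2


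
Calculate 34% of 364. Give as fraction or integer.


Compute 34% of 364
Convert percentage: 34% = 34/100
Multiply: 364 * 34/100
= 12376/100
= 3094/25

3094/25


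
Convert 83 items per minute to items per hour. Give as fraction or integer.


Converting from per minute to per hour
Rate = 83 items per minute
Multiply by 60: 83 * 60
= 4980 items per hour

4980


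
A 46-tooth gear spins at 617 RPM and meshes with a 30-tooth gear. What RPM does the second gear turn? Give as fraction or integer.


Gear ratio: teeth_A * RPM_A = teeth_B * RPM_B
46 * 617 = 30 * RPM_B
28382 = 30 * RPM_B
RPM_B = 28382 / 30
RPM_B = 14191/15

14191/15


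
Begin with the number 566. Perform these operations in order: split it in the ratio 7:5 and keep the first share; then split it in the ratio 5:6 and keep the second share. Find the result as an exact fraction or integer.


Start with 566.
Step 1: Split 7:5, first share = 566 * 7/12 = 1981/6
Step 2: Split 5:6, second share = 1981/6 * 6/11 = 1981/11
Final result = 1981/11

1981/11


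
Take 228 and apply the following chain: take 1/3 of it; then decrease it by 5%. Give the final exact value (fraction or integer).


Start with 228.
Step 1: Take 1/3: 228 * 1/3 = 76
Step 2: Decrease by 5%: 76 * 95/100 = 361/5
Final result = 361/5

361/5


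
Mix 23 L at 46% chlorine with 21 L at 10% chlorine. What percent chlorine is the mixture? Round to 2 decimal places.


Solute in mixture 1 = 46% of 23 L = 23*46/100 = 529/50 L
Solute in mixture 2 = 10% of 21 L = 21*10/100 = 21/10 L
Total solute = 529/50 + 21/10 = 317/25 L
Total volume = 23 + 21 = 44 L
Final concentration = 317/25/44 * 100 = 28.82%

28.82


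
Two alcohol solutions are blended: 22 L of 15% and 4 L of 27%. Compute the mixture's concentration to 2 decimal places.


Solute in mixture 1 = 15% of 22 L = 22*15/100 = 33/10 L
Solute in mixture 2 = 27% of 4 L = 4*27/100 = 27/25 L
Total solute = 33/10 + 27/25 = 219/50 L
Total volume = 22 + 4 = 26 L
Final concentration = 219/50/26 * 100 = 16.85%

16.85


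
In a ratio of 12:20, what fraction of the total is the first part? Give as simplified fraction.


Total parts = 12 + 20 = 32
First part fraction = 12/32
Simplify: 12/32 = 3/8

3/8


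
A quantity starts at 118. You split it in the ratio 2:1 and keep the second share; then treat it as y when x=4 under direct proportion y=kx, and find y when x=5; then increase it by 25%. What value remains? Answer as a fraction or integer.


Start with 118.
Step 1: Split 2:1, second share = 118 * 1/3 = 118/3
Step 2: Direct prop: k = (118/3)/4; new y = k*5 = 118/3*5/4 = 295/6
Step 3: Increase by 25%: 295/6 * 125/100 = 1475/24
Final result = 1475/24

1475/24


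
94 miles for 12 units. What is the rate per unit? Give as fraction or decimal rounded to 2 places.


Total miles = 94
Number of units = 12
Unit rate = 94 / 12
= 7.83 miles per unit

7.83


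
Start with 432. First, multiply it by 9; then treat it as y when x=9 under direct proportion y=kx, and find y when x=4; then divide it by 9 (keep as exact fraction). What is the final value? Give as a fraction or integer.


Start with 432.
Step 1: Multiply by 9: 432 * 9 = 3888
Step 2: Direct prop: k = (3888)/9; new y = k*4 = 3888*4/9 = 1728
Step 3: Divide by 9: 1728 / 9 = 192
Final result = 192

192


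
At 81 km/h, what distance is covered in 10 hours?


Using distance = speed * time
Speed = 81 km/h
Time = 10 hours
Distance = 81 * 10
= 810 km

810


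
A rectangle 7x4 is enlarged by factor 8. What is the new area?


Original dimensions: 7 x 4
Enlargement factor = 8
New width = 7 * 8 = 56
New height = 4 * 8 = 32
New area = 56 * 32 = 1792

1792


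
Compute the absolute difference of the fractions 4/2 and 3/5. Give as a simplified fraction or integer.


Simplify: 4/2 = 2 and 3/5 = 3/5
Find common denominator: LCD = 5
Convert: 10/5 and 3/5
Difference = |10 - 3|/5 = 7/5
Simplified = 7/5

7/5


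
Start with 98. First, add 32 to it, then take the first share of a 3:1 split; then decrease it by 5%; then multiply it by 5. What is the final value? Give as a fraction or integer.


Start with 98.
Step 1: Add 32: 98+32=130; split 3:1 first = 130*3/4 = 195/2
Step 2: Decrease by 5%: 195/2 * 95/100 = 741/8
Step 3: Multiply by 5: 741/8 * 5 = 3705/8
Final result = 3705/8

3705/8


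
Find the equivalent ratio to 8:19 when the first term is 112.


Original ratio: 8:19
First term target: 112
Scale factor = 112 / 8 = 14
Multiply second term: 19 * 14 = 266
Equivalent ratio = 112:266

112:266


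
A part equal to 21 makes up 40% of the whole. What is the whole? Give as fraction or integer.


Given: 21 is 40% of the whole
Set up: 21 = 40/100 * whole
whole = 21 * 100 / 40
whole = 2100 / 40
whole = 105/2

105/2


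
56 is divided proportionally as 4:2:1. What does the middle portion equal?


Ratio = 4:2:1
Total parts = 4 + 2 + 1 = 7
Value per part = 56 / 7 = 8
First share = 4 * 8 = 32
Middle share = 2 * 8 = 16
Third share = 1 * 8 = 8

16


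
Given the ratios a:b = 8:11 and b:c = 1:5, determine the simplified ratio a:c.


Given a:b = 8:11 and b:c = 1:5
Make b consistent. Multiply first ratio by 1: a:b = 8:11
Multiply second ratio by 11: b:c = 11:55
Now b = 11 in both, so a:b:c = 8:11:55
Therefore a:c = 8:55
Simplify by GCD: a:c = 8:55

8:55


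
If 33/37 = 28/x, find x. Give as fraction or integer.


Setting up: 33/37 = 28/x
Cross multiply: 33 * x = 37 * 28
33x = 1036
x = 1036/33
x = 1036/33

1036/33


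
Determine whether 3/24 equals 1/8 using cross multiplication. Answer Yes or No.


Cross multiply to check 3/24 = 1/8
Left cross product: 3 * 8 = 24
Right cross product: 24 * 1 = 24
24 = 24
Equal, so proportions match => Yes

Yes


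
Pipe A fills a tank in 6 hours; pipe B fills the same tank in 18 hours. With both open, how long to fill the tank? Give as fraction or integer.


Rate of A = 1/6 job per hour
Rate of B = 1/18 job per hour
Combined rate = 1/6 + 1/18
Find common denominator: (18 + 6)/(6*18) = 24/108
Combined rate = 2/9 job per hour
Time together = 1 / (2/9) = 9/2 hours

9/2


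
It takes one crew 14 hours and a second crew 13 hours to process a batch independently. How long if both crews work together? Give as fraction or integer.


Rate of A = 1/14 job per hour
Rate of B = 1/13 job per hour
Combined rate = 1/14 + 1/13
Find common denominator: (13 + 14)/(14*13) = 27/182
Combined rate = 27/182 job per hour
Time together = 1 / (27/182) = 182/27 hours

182/27


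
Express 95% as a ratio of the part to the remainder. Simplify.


Part = 95%, Remainder = 5%
Ratio = 95:5
GCD(95, 5) = 5
Simplify: 19:1 = 19:1

19:1


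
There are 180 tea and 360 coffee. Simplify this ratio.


Find GCD(180, 360)
GCD = 180
Divide both by 180: 180/180 = 1, 360/180 = 2
Simplified ratio = 1:2

1:2


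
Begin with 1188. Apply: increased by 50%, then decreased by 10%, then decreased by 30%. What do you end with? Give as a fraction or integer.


Start: 1188
Step 1: increase by 50% => multiply by 150/100
  1188 * 150/100 = 1782
Step 2: decrease by 10% => multiply by 90/100
  1782 * 90/100 = 8019/5
Step 3: decrease by 30% => multiply by 70/100
  8019/5 * 70/100 = 56133/50
Final value = 56133/50

56133/50


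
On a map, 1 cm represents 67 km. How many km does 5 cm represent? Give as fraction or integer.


Map scale: 1 cm = 67 km
Measured distance on map = 5 cm
Set up proportion: 5 * 67 / 1
= 335 / 1
= 335 km

335


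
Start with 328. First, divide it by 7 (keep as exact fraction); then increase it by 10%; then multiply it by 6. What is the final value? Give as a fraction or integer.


Start with 328.
Step 1: Divide by 7: 328 / 7 = 328/7
Step 2: Increase by 10%: 328/7 * 110/100 = 1804/35
Step 3: Multiply by 6: 1804/35 * 6 = 10824/35
Final result = 10824/35

10824/35


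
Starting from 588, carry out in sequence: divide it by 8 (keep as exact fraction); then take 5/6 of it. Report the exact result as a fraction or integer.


Start with 588.
Step 1: Divide by 8: 588 / 8 = 147/2
Step 2: Take 5/6: 147/2 * 5/6 = 245/4
Final result = 245/4

245/4


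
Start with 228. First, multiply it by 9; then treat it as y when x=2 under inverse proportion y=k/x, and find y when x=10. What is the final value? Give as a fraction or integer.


Start with 228.
Step 1: Multiply by 9: 228 * 9 = 2052
Step 2: Inverse prop: k = (2052)*2; new y = k/10 = 2052*2/10 = 2052/5
Final result = 2052/5

2052/5


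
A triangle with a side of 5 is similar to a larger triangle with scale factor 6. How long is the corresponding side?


Similar triangles have proportional sides
Scale factor = 6
Smaller side = 5
Corresponding larger side = 5 * 6
= 30

30


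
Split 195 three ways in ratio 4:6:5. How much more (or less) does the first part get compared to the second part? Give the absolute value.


Total parts = 4 + 6 + 5 = 15
Value per part = 195 / 15 = 13
Shares: 4*13=52, 6*13=78, 5*13=65
First share = 52, second share = 78
Difference = |52 - 78| = 26

26


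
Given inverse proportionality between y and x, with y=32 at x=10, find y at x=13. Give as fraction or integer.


Inverse proportion: y = k/x
Find k: k = 10 * 32 = 320
Compute y at x=13: y = 320/13
y = 320/13

320/13


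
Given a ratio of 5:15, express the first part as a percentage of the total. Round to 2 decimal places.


Total parts = 5 + 15 = 20
First part fraction = 5/20
Percentage = (5/20) * 100
= 0.25 * 100
= 25.00%

25.00


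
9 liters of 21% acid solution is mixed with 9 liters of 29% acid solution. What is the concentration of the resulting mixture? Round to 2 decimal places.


Solute in mixture 1 = 21% of 9 L = 9*21/100 = 189/100 L
Solute in mixture 2 = 29% of 9 L = 9*29/100 = 261/100 L
Total solute = 189/100 + 261/100 = 9/2 L
Total volume = 9 + 9 = 18 L
Final concentration = 9/2/18 * 100 = 25.00%

25.00


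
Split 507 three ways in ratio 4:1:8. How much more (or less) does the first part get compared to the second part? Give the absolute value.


Total parts = 4 + 1 + 8 = 13
Value per part = 507 / 13 = 39
Shares: 4*39=156, 1*39=39, 8*39=312
First share = 156, second share = 39
Difference = |156 - 39| = 117

117


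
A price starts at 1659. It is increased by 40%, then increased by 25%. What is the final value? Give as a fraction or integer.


Start: 1659
Step 1: increase by 40% => multiply by 140/100
  1659 * 140/100 = 11613/5
Step 2: increase by 25% => multiply by 125/100
  11613/5 * 125/100 = 11613/4
Final value = 11613/4

11613/4


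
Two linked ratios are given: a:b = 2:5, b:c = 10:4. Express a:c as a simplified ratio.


Given a:b = 2:5 and b:c = 10:4
Make b consistent. Multiply first ratio by 10: a:b = 20:50
Multiply second ratio by 5: b:c = 50:20
Now b = 50 in both, so a:b:c = 20:50:20
Therefore a:c = 20:20
Simplify by GCD: a:c = 1:1

1:1


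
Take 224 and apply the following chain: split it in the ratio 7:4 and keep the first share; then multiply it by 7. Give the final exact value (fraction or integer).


Start with 224.
Step 1: Split 7:4, first share = 224 * 7/11 = 1568/11
Step 2: Multiply by 7: 1568/11 * 7 = 10976/11
Final result = 10976/11

10976/11


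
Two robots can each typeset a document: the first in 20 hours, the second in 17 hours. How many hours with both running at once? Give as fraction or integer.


Rate of A = 1/20 job per hour
Rate of B = 1/17 job per hour
Combined rate = 1/20 + 1/17
Find common denominator: (17 + 20)/(20*17) = 37/340
Combined rate = 37/340 job per hour
Time together = 1 / (37/340) = 340/37 hours

340/37


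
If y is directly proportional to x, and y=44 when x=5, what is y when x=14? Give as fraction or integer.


Direct proportion: y = kx
Find k: k = 44/5 = 44/5
Compute y at x=14: y = 44/5 * 14
y = 616/5

616/5


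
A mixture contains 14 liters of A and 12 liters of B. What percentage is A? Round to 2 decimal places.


Volume of A = 14 L
Volume of B = 12 L
Total volume = 14 + 12 = 26 L
Percentage of A = (14/26) * 100
= 53.85%

53.85


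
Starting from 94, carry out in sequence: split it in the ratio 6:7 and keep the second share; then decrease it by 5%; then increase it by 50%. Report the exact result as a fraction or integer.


Start with 94.
Step 1: Split 6:7, second share = 94 * 7/13 = 658/13
Step 2: Decrease by 5%: 658/13 * 95/100 = 6251/130
Step 3: Increase by 50%: 6251/130 * 150/100 = 18753/260
Final result = 18753/260

18753/260


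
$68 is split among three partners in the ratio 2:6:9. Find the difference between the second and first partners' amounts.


Total parts = 2 + 6 + 9 = 17
Value per part = 68 / 17 = 4
Shares: 2*4=8, 6*4=24, 9*4=36
Second share = 24, first share = 8
Difference = |24 - 8| = 16

16


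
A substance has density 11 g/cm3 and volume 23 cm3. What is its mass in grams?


Using mass = density * volume
Density = 11 g/cm3
Volume = 23 cm3
Mass = 11 * 23
= 253 g

253


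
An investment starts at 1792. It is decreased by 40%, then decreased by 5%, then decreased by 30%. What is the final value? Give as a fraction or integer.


Start: 1792
Step 1: decrease by 40% => multiply by 60/100
  1792 * 60/100 = 5376/5
Step 2: decrease by 5% => multiply by 95/100
  5376/5 * 95/100 = 25536/25
Step 3: decrease by 30% => multiply by 70/100
  25536/25 * 70/100 = 89376/125
Final value = 89376/125

89376/125


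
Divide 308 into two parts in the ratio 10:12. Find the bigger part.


Total parts = 10 + 12 = 22
Value per part = 308 / 22 = 14
First share = 10 * 14 = 140
Second share = 12 * 14 = 168
Larger share = 168

168


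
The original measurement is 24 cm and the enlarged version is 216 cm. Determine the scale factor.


Original length = 24 cm
Scaled length = 216 cm
Scale factor = 216 / 24
= 9

9


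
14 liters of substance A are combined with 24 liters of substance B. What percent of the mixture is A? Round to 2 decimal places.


Volume of A = 14 L
Volume of B = 24 L
Total volume = 14 + 24 = 38 L
Percentage of A = (14/38) * 100
= 36.84%

36.84


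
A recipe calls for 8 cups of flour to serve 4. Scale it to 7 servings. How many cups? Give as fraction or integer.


Original: 8 cups for 4 servings
Target servings = 7
Scaling factor = 7/4
New amount = 8 * 7/4
= 56/4
= 14 cups

14


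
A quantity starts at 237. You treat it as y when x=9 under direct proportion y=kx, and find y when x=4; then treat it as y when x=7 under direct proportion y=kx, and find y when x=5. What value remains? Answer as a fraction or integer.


Start with 237.
Step 1: Direct prop: k = (237)/9; new y = k*4 = 237*4/9 = 316/3
Step 2: Direct prop: k = (316/3)/7; new y = k*5 = 316/3*5/7 = 1580/21
Final result = 1580/21

1580/21


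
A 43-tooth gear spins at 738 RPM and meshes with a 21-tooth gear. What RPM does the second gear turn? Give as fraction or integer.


Gear ratio: teeth_A * RPM_A = teeth_B * RPM_B
43 * 738 = 21 * RPM_B
31734 = 21 * RPM_B
RPM_B = 31734 / 21
RPM_B = 10578/7

10578/7


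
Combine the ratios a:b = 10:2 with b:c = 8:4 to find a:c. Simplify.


Given a:b = 10:2 and b:c = 8:4
Make b consistent. Multiply first ratio by 8: a:b = 80:16
Multiply second ratio by 2: b:c = 16:8
Now b = 16 in both, so a:b:c = 80:16:8
Therefore a:c = 80:8
Simplify by GCD: a:c = 10:1

10:1


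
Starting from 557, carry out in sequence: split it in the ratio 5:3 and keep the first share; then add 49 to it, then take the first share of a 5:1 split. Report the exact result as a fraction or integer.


Start with 557.
Step 1: Split 5:3, first share = 557 * 5/8 = 2785/8
Step 2: Add 49: 2785/8+49=3177/8; split 5:1 first = 3177/8*5/6 = 5295/16
Final result = 5295/16

5295/16


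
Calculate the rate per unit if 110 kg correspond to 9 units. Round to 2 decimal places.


Total kg = 110
Number of units = 9
Unit rate = 110 / 9
= 12.22 kg per unit

12.22


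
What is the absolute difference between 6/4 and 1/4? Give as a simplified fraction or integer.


Simplify: 6/4 = 3/2 and 1/4 = 1/4
Find common denominator: LCD = 4
Convert: 6/4 and 1/4
Difference = |6 - 1|/4 = 5/4
Simplified = 5/4

5/4


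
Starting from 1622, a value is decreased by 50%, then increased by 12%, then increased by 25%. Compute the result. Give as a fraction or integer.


Start: 1622
Step 1: decrease by 50% => multiply by 50/100
  1622 * 50/100 = 811
Step 2: increase by 12% => multiply by 112/100
  811 * 112/100 = 22708/25
Step 3: increase by 25% => multiply by 125/100
  22708/25 * 125/100 = 5677/5
Final value = 5677/5

5677/5


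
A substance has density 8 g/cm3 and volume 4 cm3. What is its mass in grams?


Using mass = density * volume
Density = 8 g/cm3
Volume = 4 cm3
Mass = 8 * 4
= 32 g

32


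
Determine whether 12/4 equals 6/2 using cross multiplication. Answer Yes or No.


Cross multiply to check 12/4 = 6/2
Left cross product: 12 * 2 = 24
Right cross product: 4 * 6 = 24
24 = 24
Equal, so proportions match => Yes

Yes


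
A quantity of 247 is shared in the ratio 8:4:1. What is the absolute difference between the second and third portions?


Total parts = 8 + 4 + 1 = 13
Value per part = 247 / 13 = 19
Shares: 8*19=152, 4*19=76, 1*19=19
Second share = 76, third share = 19
Difference = |76 - 19| = 57

57


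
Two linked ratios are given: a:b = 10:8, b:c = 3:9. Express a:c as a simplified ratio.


Given a:b = 10:8 and b:c = 3:9
Make b consistent. Multiply first ratio by 3: a:b = 30:24
Multiply second ratio by 8: b:c = 24:72
Now b = 24 in both, so a:b:c = 30:24:72
Therefore a:c = 30:72
Simplify by GCD: a:c = 5:12

5:12


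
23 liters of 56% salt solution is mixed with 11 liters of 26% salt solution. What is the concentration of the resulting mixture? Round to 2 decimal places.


Solute in mixture 1 = 56% of 23 L = 23*56/100 = 322/25 L
Solute in mixture 2 = 26% of 11 L = 11*26/100 = 143/50 L
Total solute = 322/25 + 143/50 = 787/50 L
Total volume = 23 + 11 = 34 L
Final concentration = 787/50/34 * 100 = 46.29%

46.29


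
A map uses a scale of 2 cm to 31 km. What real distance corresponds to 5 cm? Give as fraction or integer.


Map scale: 2 cm = 31 km
Measured distance on map = 5 cm
Set up proportion: 5 * 31 / 2
= 155 / 2
= 155/2 km

155/2


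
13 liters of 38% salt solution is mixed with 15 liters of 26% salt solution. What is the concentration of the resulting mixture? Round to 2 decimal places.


Solute in mixture 1 = 38% of 13 L = 13*38/100 = 247/50 L
Solute in mixture 2 = 26% of 15 L = 15*26/100 = 39/10 L
Total solute = 247/50 + 39/10 = 221/25 L
Total volume = 13 + 15 = 28 L
Final concentration = 221/25/28 * 100 = 31.57%

31.57


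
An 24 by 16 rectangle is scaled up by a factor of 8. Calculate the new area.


Original dimensions: 24 x 16
Enlargement factor = 8
New width = 24 * 8 = 192
New height = 16 * 8 = 128
New area = 192 * 128 = 24576

24576


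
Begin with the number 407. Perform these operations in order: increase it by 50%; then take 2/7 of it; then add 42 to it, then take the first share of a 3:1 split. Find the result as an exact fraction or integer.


Start with 407.
Step 1: Increase by 50%: 407 * 150/100 = 1221/2
Step 2: Take 2/7: 1221/2 * 2/7 = 1221/7
Step 3: Add 42: 1221/7+42=1515/7; split 3:1 first = 1515/7*3/4 = 4545/28
Final result = 4545/28

4545/28


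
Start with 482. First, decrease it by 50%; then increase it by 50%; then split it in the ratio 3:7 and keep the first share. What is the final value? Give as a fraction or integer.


Start with 482.
Step 1: Decrease by 50%: 482 * 50/100 = 241
Step 2: Increase by 50%: 241 * 150/100 = 723/2
Step 3: Split 3:7, first share = 723/2 * 3/10 = 2169/20
Final result = 2169/20

2169/20


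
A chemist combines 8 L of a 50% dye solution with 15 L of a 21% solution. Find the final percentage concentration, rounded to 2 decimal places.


Solute in mixture 1 = 50% of 8 L = 8*50/100 = 4 L
Solute in mixture 2 = 21% of 15 L = 15*21/100 = 63/20 L
Total solute = 4 + 63/20 = 143/20 L
Total volume = 8 + 15 = 23 L
Final concentration = 143/20/23 * 100 = 31.09%

31.09


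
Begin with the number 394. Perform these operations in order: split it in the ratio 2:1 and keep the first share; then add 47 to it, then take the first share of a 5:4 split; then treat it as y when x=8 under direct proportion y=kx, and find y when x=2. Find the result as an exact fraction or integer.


Start with 394.
Step 1: Split 2:1, first share = 394 * 2/3 = 788/3
Step 2: Add 47: 788/3+47=929/3; split 5:4 first = 929/3*5/9 = 4645/27
Step 3: Direct prop: k = (4645/27)/8; new y = k*2 = 4645/27*2/8 = 4645/108
Final result = 4645/108

4645/108


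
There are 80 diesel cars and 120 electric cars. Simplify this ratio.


Find GCD(80, 120)
GCD = 40
Divide both by 40: 80/40 = 2, 120/40 = 3
Simplified ratio = 2:3

2:3


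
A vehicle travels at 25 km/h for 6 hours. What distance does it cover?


Using distance = speed * time
Speed = 25 km/h
Time = 6 hours
Distance = 25 * 6
= 150 km

150


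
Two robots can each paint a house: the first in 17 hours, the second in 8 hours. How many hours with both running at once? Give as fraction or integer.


Rate of A = 1/17 job per hour
Rate of B = 1/8 job per hour
Combined rate = 1/17 + 1/8
Find common denominator: (8 + 17)/(17*8) = 25/136
Combined rate = 25/136 job per hour
Time together = 1 / (25/136) = 136/25 hours

136/25


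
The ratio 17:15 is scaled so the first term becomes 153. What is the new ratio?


Original ratio: 17:15
First term target: 153
Scale factor = 153 / 17 = 9
Multiply second term: 15 * 9 = 135
Equivalent ratio = 153:135

153:135


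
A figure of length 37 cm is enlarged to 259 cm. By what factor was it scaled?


Original length = 37 cm
Scaled length = 259 cm
Scale factor = 259 / 37
= 7

7


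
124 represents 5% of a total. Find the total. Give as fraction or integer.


Given: 124 is 5% of the whole
Set up: 124 = 5/100 * whole
whole = 124 * 100 / 5
whole = 12400 / 5
whole = 2480

2480


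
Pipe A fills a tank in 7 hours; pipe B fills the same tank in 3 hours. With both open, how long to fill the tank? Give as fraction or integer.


Rate of A = 1/7 job per hour
Rate of B = 1/3 job per hour
Combined rate = 1/7 + 1/3
Find common denominator: (3 + 7)/(7*3) = 10/21
Combined rate = 10/21 job per hour
Time together = 1 / (10/21) = 21/10 hours

21/10


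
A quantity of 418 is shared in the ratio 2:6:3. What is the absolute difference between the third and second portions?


Total parts = 2 + 6 + 3 = 11
Value per part = 418 / 11 = 38
Shares: 2*38=76, 6*38=228, 3*38=114
Third share = 114, second share = 228
Difference = |114 - 228| = 114

114


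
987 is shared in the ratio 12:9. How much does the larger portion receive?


Total parts = 12 + 9 = 21
Value per part = 987 / 21 = 47
First share = 12 * 47 = 564
Second share = 9 * 47 = 423
Larger share = 564

564


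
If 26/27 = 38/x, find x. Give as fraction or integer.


Setting up: 26/27 = 38/x
Cross multiply: 26 * x = 27 * 38
26x = 1026
x = 1026/26
x = 513/13

513/13


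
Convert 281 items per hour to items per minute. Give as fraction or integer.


Converting from per hour to per minute
Rate = 281 items per hour
Divide by 60: 281/60
= 281/60 items per minute

281/60


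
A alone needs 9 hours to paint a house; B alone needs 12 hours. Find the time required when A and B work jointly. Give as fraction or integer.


Rate of A = 1/9 job per hour
Rate of B = 1/12 job per hour
Combined rate = 1/9 + 1/12
Find common denominator: (12 + 9)/(9*12) = 21/108
Combined rate = 7/36 job per hour
Time together = 1 / (7/36) = 36/7 hours

36/7


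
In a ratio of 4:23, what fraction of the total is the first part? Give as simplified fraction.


Total parts = 4 + 23 = 27
First part fraction = 4/27
Simplify: 4/27 = 4/27

4/27


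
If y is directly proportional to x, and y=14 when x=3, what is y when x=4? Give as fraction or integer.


Direct proportion: y = kx
Find k: k = 14/3 = 14/3
Compute y at x=4: y = 14/3 * 4
y = 56/3

56/3


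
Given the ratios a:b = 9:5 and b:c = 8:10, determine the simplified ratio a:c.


Given a:b = 9:5 and b:c = 8:10
Make b consistent. Multiply first ratio by 8: a:b = 72:40
Multiply second ratio by 5: b:c = 40:50
Now b = 40 in both, so a:b:c = 72:40:50
Therefore a:c = 72:50
Simplify by GCD: a:c = 36:25

36:25


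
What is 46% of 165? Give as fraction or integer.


Compute 46% of 165
Convert percentage: 46% = 46/100
Multiply: 165 * 46/100
= 7590/100
= 759/10

759/10


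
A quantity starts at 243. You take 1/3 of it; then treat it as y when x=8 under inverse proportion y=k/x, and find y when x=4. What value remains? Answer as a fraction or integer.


Start with 243.
Step 1: Take 1/3: 243 * 1/3 = 81
Step 2: Inverse prop: k = (81)*8; new y = k/4 = 81*8/4 = 162
Final result = 162

162


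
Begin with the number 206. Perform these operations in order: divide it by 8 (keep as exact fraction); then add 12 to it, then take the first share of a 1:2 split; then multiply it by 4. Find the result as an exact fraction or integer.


Start with 206.
Step 1: Divide by 8: 206 / 8 = 103/4
Step 2: Add 12: 103/4+12=151/4; split 1:2 first = 151/4*1/3 = 151/12
Step 3: Multiply by 4: 151/12 * 4 = 151/3
Final result = 151/3

151/3


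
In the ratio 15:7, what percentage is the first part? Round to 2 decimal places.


Total parts = 15 + 7 = 22
First part fraction = 15/22
Percentage = (15/22) * 100
= 0.681818 * 100
= 68.18%

68.18


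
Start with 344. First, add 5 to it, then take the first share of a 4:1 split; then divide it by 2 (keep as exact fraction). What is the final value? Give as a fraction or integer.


Start with 344.
Step 1: Add 5: 344+5=349; split 4:1 first = 349*4/5 = 1396/5
Step 2: Divide by 2: 1396/5 / 2 = 698/5
Final result = 698/5

698/5


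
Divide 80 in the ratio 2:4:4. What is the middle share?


Ratio = 2:4:4
Total parts = 2 + 4 + 4 = 10
Value per part = 80 / 10 = 8
First share = 2 * 8 = 16
Middle share = 4 * 8 = 32
Third share = 4 * 8 = 32

32


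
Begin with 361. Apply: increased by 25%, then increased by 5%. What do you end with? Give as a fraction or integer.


Start: 361
Step 1: increase by 25% => multiply by 125/100
  361 * 125/100 = 1805/4
Step 2: increase by 5% => multiply by 105/100
  1805/4 * 105/100 = 7581/16
Final value = 7581/16

7581/16


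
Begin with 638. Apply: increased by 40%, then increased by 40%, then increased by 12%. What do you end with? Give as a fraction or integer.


Start: 638
Step 1: increase by 40% => multiply by 140/100
  638 * 140/100 = 4466/5
Step 2: increase by 40% => multiply by 140/100
  4466/5 * 140/100 = 31262/25
Step 3: increase by 12% => multiply by 112/100
  31262/25 * 112/100 = 875336/625
Final value = 875336/625

875336/625


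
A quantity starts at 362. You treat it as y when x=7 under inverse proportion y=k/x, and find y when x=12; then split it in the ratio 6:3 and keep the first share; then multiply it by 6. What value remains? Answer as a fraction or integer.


Start with 362.
Step 1: Inverse prop: k = (362)*7; new y = k/12 = 362*7/12 = 1267/6
Step 2: Split 6:3, first share = 1267/6 * 6/9 = 1267/9
Step 3: Multiply by 6: 1267/9 * 6 = 2534/3
Final result = 2534/3

2534/3


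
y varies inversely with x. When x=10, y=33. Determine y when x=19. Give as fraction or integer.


Inverse proportion: y = k/x
Find k: k = 10 * 33 = 330
Compute y at x=19: y = 330/19
y = 330/19

330/19


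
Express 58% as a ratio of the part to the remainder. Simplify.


Part = 58%, Remainder = 42%
Ratio = 58:42
GCD(58, 42) = 2
Simplify: 29:21 = 29:21

29:21


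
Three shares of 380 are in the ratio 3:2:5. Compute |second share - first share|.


Total parts = 3 + 2 + 5 = 10
Value per part = 380 / 10 = 38
Shares: 3*38=114, 2*38=76, 5*38=190
Second share = 76, first share = 114
Difference = |76 - 114| = 38

38


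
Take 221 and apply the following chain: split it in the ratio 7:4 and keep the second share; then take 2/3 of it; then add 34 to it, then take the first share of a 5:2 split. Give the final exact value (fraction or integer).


Start with 221.
Step 1: Split 7:4, second share = 221 * 4/11 = 884/11
Step 2: Take 2/3: 884/11 * 2/3 = 1768/33
Step 3: Add 34: 1768/33+34=2890/33; split 5:2 first = 2890/33*5/7 = 14450/231
Final result = 14450/231

14450/231


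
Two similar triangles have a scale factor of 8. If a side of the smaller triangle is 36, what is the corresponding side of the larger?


Similar triangles have proportional sides
Scale factor = 8
Smaller side = 36
Corresponding larger side = 36 * 8
= 288

288


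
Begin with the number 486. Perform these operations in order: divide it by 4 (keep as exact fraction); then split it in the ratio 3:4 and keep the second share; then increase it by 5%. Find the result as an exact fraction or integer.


Start with 486.
Step 1: Divide by 4: 486 / 4 = 243/2
Step 2: Split 3:4, second share = 243/2 * 4/7 = 486/7
Step 3: Increase by 5%: 486/7 * 105/100 = 729/10
Final result = 729/10

729/10


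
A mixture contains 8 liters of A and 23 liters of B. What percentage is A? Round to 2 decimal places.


Volume of A = 8 L
Volume of B = 23 L
Total volume = 8 + 23 = 31 L
Percentage of A = (8/31) * 100
= 25.81%

25.81


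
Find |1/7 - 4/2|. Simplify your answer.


Simplify: 1/7 = 1/7 and 4/2 = 2
Find common denominator: LCD = 7
Convert: 1/7 and 14/7
Difference = |1 - 14|/7 = 13/7
Simplified = 13/7

13/7


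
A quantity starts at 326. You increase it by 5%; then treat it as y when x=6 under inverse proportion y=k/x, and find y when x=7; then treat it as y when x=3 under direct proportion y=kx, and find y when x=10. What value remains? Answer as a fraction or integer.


Start with 326.
Step 1: Increase by 5%: 326 * 105/100 = 3423/10
Step 2: Inverse prop: k = (3423/10)*6; new y = k/7 = 3423/10*6/7 = 1467/5
Step 3: Direct prop: k = (1467/5)/3; new y = k*10 = 1467/5*10/3 = 978
Final result = 978

978


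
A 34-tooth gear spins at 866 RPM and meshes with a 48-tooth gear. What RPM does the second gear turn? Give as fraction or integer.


Gear ratio: teeth_A * RPM_A = teeth_B * RPM_B
34 * 866 = 48 * RPM_B
29444 = 48 * RPM_B
RPM_B = 29444 / 48
RPM_B = 7361/12

7361/12


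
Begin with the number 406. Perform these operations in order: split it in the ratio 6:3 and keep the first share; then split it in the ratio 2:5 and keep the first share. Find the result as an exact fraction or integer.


Start with 406.
Step 1: Split 6:3, first share = 406 * 6/9 = 812/3
Step 2: Split 2:5, first share = 812/3 * 2/7 = 232/3
Final result = 232/3

232/3


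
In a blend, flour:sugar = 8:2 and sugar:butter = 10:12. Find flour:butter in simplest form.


Given a:b = 8:2 and b:c = 10:12
Make b consistent. Multiply first ratio by 10: a:b = 80:20
Multiply second ratio by 2: b:c = 20:24
Now b = 20 in both, so a:b:c = 80:20:24
Therefore a:c = 80:24
Simplify by GCD: a:c = 10:3

10:3


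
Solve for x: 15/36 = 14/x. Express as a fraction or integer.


Setting up: 15/36 = 14/x
Cross multiply: 15 * x = 36 * 14
15x = 504
x = 504/15
x = 168/5

168/5


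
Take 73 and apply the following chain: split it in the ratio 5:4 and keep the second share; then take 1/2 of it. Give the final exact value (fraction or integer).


Start with 73.
Step 1: Split 5:4, second share = 73 * 4/9 = 292/9
Step 2: Take 1/2: 292/9 * 1/2 = 146/9
Final result = 146/9

146/9


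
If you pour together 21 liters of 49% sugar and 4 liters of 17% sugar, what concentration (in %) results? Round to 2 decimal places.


Solute in mixture 1 = 49% of 21 L = 21*49/100 = 1029/100 L
Solute in mixture 2 = 17% of 4 L = 4*17/100 = 17/25 L
Total solute = 1029/100 + 17/25 = 1097/100 L
Total volume = 21 + 4 = 25 L
Final concentration = 1097/100/25 * 100 = 43.88%

43.88


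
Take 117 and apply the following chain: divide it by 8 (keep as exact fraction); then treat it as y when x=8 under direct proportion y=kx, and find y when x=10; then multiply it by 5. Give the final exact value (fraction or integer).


Start with 117.
Step 1: Divide by 8: 117 / 8 = 117/8
Step 2: Direct prop: k = (117/8)/8; new y = k*10 = 117/8*10/8 = 585/32
Step 3: Multiply by 5: 585/32 * 5 = 2925/32
Final result = 2925/32

2925/32


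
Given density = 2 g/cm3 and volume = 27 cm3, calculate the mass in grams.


Using mass = density * volume
Density = 2 g/cm3
Volume = 27 cm3
Mass = 2 * 27
= 54 g

54


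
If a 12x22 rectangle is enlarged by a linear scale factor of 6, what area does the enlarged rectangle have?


Original dimensions: 12 x 22
Enlargement factor = 6
New width = 12 * 6 = 72
New height = 22 * 6 = 132
New area = 72 * 132 = 9504

9504


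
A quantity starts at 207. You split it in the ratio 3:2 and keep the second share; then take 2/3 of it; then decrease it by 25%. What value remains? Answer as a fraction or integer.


Start with 207.
Step 1: Split 3:2, second share = 207 * 2/5 = 414/5
Step 2: Take 2/3: 414/5 * 2/3 = 276/5
Step 3: Decrease by 25%: 276/5 * 75/100 = 207/5
Final result = 207/5

207/5


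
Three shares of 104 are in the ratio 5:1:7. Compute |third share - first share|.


Total parts = 5 + 1 + 7 = 13
Value per part = 104 / 13 = 8
Shares: 5*8=40, 1*8=8, 7*8=56
Third share = 56, first share = 40
Difference = |56 - 40| = 16

16


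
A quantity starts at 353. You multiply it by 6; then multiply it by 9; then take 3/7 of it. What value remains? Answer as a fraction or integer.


Start with 353.
Step 1: Multiply by 6: 353 * 6 = 2118
Step 2: Multiply by 9: 2118 * 9 = 19062
Step 3: Take 3/7: 19062 * 3/7 = 57186/7
Final result = 57186/7

57186/7


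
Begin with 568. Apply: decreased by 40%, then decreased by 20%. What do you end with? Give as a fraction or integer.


Start: 568
Step 1: decrease by 40% => multiply by 60/100
  568 * 60/100 = 1704/5
Step 2: decrease by 20% => multiply by 80/100
  1704/5 * 80/100 = 6816/25
Final value = 6816/25

6816/25


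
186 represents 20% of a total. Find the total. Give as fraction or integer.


Given: 186 is 20% of the whole
Set up: 186 = 20/100 * whole
whole = 186 * 100 / 20
whole = 18600 / 20
whole = 930

930
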